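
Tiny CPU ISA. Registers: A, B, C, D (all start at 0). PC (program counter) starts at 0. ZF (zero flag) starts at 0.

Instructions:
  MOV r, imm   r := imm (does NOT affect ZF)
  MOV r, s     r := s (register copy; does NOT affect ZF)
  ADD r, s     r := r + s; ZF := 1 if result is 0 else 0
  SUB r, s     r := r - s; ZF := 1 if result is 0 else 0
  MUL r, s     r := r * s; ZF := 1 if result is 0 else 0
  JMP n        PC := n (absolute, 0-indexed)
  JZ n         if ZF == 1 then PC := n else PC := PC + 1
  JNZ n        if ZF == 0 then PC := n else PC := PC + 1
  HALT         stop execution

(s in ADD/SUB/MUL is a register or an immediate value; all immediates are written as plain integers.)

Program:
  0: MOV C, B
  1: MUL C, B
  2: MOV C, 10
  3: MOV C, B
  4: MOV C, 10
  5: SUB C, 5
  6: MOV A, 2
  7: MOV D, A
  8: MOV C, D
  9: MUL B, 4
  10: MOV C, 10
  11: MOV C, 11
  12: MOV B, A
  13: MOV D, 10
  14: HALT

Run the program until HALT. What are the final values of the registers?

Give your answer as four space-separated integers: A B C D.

Step 1: PC=0 exec 'MOV C, B'. After: A=0 B=0 C=0 D=0 ZF=0 PC=1
Step 2: PC=1 exec 'MUL C, B'. After: A=0 B=0 C=0 D=0 ZF=1 PC=2
Step 3: PC=2 exec 'MOV C, 10'. After: A=0 B=0 C=10 D=0 ZF=1 PC=3
Step 4: PC=3 exec 'MOV C, B'. After: A=0 B=0 C=0 D=0 ZF=1 PC=4
Step 5: PC=4 exec 'MOV C, 10'. After: A=0 B=0 C=10 D=0 ZF=1 PC=5
Step 6: PC=5 exec 'SUB C, 5'. After: A=0 B=0 C=5 D=0 ZF=0 PC=6
Step 7: PC=6 exec 'MOV A, 2'. After: A=2 B=0 C=5 D=0 ZF=0 PC=7
Step 8: PC=7 exec 'MOV D, A'. After: A=2 B=0 C=5 D=2 ZF=0 PC=8
Step 9: PC=8 exec 'MOV C, D'. After: A=2 B=0 C=2 D=2 ZF=0 PC=9
Step 10: PC=9 exec 'MUL B, 4'. After: A=2 B=0 C=2 D=2 ZF=1 PC=10
Step 11: PC=10 exec 'MOV C, 10'. After: A=2 B=0 C=10 D=2 ZF=1 PC=11
Step 12: PC=11 exec 'MOV C, 11'. After: A=2 B=0 C=11 D=2 ZF=1 PC=12
Step 13: PC=12 exec 'MOV B, A'. After: A=2 B=2 C=11 D=2 ZF=1 PC=13
Step 14: PC=13 exec 'MOV D, 10'. After: A=2 B=2 C=11 D=10 ZF=1 PC=14
Step 15: PC=14 exec 'HALT'. After: A=2 B=2 C=11 D=10 ZF=1 PC=14 HALTED

Answer: 2 2 11 10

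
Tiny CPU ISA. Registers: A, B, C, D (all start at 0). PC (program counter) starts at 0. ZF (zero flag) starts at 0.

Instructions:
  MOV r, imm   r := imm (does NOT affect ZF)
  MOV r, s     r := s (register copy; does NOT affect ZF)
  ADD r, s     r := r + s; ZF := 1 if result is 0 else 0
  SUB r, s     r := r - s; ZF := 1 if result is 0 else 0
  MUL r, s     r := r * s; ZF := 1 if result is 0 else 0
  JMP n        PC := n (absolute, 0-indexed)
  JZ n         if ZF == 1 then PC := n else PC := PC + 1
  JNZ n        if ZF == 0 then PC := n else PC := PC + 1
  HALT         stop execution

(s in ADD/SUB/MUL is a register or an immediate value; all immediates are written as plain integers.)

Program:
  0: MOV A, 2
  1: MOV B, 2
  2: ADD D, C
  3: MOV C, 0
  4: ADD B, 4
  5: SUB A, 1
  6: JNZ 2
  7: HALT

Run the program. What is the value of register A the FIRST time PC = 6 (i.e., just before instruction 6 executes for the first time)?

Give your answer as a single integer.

Step 1: PC=0 exec 'MOV A, 2'. After: A=2 B=0 C=0 D=0 ZF=0 PC=1
Step 2: PC=1 exec 'MOV B, 2'. After: A=2 B=2 C=0 D=0 ZF=0 PC=2
Step 3: PC=2 exec 'ADD D, C'. After: A=2 B=2 C=0 D=0 ZF=1 PC=3
Step 4: PC=3 exec 'MOV C, 0'. After: A=2 B=2 C=0 D=0 ZF=1 PC=4
Step 5: PC=4 exec 'ADD B, 4'. After: A=2 B=6 C=0 D=0 ZF=0 PC=5
Step 6: PC=5 exec 'SUB A, 1'. After: A=1 B=6 C=0 D=0 ZF=0 PC=6
First time PC=6: A=1

1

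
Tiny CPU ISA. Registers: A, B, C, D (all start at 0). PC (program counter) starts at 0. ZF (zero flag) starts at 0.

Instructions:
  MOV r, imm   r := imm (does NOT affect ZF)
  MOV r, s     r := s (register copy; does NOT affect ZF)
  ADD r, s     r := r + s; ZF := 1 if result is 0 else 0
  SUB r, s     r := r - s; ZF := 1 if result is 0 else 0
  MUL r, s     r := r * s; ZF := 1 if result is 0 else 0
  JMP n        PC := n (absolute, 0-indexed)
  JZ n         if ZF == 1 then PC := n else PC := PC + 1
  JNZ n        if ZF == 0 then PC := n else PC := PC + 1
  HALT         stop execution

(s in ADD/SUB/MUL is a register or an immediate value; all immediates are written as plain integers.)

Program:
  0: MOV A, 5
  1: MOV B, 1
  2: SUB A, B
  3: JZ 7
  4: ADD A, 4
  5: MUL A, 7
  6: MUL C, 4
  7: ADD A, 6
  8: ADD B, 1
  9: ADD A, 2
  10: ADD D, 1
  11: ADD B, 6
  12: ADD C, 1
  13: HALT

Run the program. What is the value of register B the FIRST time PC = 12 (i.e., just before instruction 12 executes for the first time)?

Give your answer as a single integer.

Step 1: PC=0 exec 'MOV A, 5'. After: A=5 B=0 C=0 D=0 ZF=0 PC=1
Step 2: PC=1 exec 'MOV B, 1'. After: A=5 B=1 C=0 D=0 ZF=0 PC=2
Step 3: PC=2 exec 'SUB A, B'. After: A=4 B=1 C=0 D=0 ZF=0 PC=3
Step 4: PC=3 exec 'JZ 7'. After: A=4 B=1 C=0 D=0 ZF=0 PC=4
Step 5: PC=4 exec 'ADD A, 4'. After: A=8 B=1 C=0 D=0 ZF=0 PC=5
Step 6: PC=5 exec 'MUL A, 7'. After: A=56 B=1 C=0 D=0 ZF=0 PC=6
Step 7: PC=6 exec 'MUL C, 4'. After: A=56 B=1 C=0 D=0 ZF=1 PC=7
Step 8: PC=7 exec 'ADD A, 6'. After: A=62 B=1 C=0 D=0 ZF=0 PC=8
Step 9: PC=8 exec 'ADD B, 1'. After: A=62 B=2 C=0 D=0 ZF=0 PC=9
Step 10: PC=9 exec 'ADD A, 2'. After: A=64 B=2 C=0 D=0 ZF=0 PC=10
Step 11: PC=10 exec 'ADD D, 1'. After: A=64 B=2 C=0 D=1 ZF=0 PC=11
Step 12: PC=11 exec 'ADD B, 6'. After: A=64 B=8 C=0 D=1 ZF=0 PC=12
First time PC=12: B=8

8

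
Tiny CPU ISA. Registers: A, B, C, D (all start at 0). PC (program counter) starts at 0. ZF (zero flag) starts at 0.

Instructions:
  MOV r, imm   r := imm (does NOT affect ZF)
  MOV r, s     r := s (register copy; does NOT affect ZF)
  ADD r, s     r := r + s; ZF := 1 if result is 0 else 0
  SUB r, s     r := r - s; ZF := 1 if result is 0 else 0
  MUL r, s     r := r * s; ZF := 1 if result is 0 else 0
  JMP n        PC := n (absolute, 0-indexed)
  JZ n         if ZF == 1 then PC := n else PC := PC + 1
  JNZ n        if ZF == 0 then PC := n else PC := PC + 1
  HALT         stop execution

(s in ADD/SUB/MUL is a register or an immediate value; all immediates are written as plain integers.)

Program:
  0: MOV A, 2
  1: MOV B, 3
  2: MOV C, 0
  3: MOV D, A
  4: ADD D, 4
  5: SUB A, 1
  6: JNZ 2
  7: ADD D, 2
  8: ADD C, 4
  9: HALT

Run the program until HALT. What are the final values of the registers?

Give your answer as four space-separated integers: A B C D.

Step 1: PC=0 exec 'MOV A, 2'. After: A=2 B=0 C=0 D=0 ZF=0 PC=1
Step 2: PC=1 exec 'MOV B, 3'. After: A=2 B=3 C=0 D=0 ZF=0 PC=2
Step 3: PC=2 exec 'MOV C, 0'. After: A=2 B=3 C=0 D=0 ZF=0 PC=3
Step 4: PC=3 exec 'MOV D, A'. After: A=2 B=3 C=0 D=2 ZF=0 PC=4
Step 5: PC=4 exec 'ADD D, 4'. After: A=2 B=3 C=0 D=6 ZF=0 PC=5
Step 6: PC=5 exec 'SUB A, 1'. After: A=1 B=3 C=0 D=6 ZF=0 PC=6
Step 7: PC=6 exec 'JNZ 2'. After: A=1 B=3 C=0 D=6 ZF=0 PC=2
Step 8: PC=2 exec 'MOV C, 0'. After: A=1 B=3 C=0 D=6 ZF=0 PC=3
Step 9: PC=3 exec 'MOV D, A'. After: A=1 B=3 C=0 D=1 ZF=0 PC=4
Step 10: PC=4 exec 'ADD D, 4'. After: A=1 B=3 C=0 D=5 ZF=0 PC=5
Step 11: PC=5 exec 'SUB A, 1'. After: A=0 B=3 C=0 D=5 ZF=1 PC=6
Step 12: PC=6 exec 'JNZ 2'. After: A=0 B=3 C=0 D=5 ZF=1 PC=7
Step 13: PC=7 exec 'ADD D, 2'. After: A=0 B=3 C=0 D=7 ZF=0 PC=8
Step 14: PC=8 exec 'ADD C, 4'. After: A=0 B=3 C=4 D=7 ZF=0 PC=9
Step 15: PC=9 exec 'HALT'. After: A=0 B=3 C=4 D=7 ZF=0 PC=9 HALTED

Answer: 0 3 4 7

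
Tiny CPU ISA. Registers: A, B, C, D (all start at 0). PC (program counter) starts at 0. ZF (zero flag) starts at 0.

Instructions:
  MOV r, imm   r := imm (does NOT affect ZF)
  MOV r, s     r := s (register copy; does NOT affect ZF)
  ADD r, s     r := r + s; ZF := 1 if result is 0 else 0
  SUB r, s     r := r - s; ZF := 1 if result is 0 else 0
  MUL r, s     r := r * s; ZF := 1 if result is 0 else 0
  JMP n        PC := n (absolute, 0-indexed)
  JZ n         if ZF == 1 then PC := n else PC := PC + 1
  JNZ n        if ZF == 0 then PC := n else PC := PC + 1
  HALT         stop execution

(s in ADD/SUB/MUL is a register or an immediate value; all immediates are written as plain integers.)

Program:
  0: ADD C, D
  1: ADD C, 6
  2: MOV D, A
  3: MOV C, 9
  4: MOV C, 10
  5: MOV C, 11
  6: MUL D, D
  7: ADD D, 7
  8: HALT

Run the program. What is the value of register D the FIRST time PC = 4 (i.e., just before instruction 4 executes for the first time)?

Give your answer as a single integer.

Step 1: PC=0 exec 'ADD C, D'. After: A=0 B=0 C=0 D=0 ZF=1 PC=1
Step 2: PC=1 exec 'ADD C, 6'. After: A=0 B=0 C=6 D=0 ZF=0 PC=2
Step 3: PC=2 exec 'MOV D, A'. After: A=0 B=0 C=6 D=0 ZF=0 PC=3
Step 4: PC=3 exec 'MOV C, 9'. After: A=0 B=0 C=9 D=0 ZF=0 PC=4
First time PC=4: D=0

0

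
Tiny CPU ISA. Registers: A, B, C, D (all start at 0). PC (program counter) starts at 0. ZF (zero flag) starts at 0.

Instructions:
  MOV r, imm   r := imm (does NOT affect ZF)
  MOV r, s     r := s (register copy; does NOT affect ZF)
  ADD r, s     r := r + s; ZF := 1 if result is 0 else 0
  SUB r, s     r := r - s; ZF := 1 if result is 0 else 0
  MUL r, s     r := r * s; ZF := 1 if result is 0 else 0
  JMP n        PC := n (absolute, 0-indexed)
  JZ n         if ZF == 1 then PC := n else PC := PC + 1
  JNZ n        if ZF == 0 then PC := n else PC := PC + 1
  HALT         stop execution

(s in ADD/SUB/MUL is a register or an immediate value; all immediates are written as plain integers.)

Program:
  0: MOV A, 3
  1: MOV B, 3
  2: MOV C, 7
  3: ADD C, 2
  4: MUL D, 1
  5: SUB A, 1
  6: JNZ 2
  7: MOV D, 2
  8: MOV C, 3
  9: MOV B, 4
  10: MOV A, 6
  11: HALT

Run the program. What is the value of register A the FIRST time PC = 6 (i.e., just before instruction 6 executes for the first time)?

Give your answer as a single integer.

Step 1: PC=0 exec 'MOV A, 3'. After: A=3 B=0 C=0 D=0 ZF=0 PC=1
Step 2: PC=1 exec 'MOV B, 3'. After: A=3 B=3 C=0 D=0 ZF=0 PC=2
Step 3: PC=2 exec 'MOV C, 7'. After: A=3 B=3 C=7 D=0 ZF=0 PC=3
Step 4: PC=3 exec 'ADD C, 2'. After: A=3 B=3 C=9 D=0 ZF=0 PC=4
Step 5: PC=4 exec 'MUL D, 1'. After: A=3 B=3 C=9 D=0 ZF=1 PC=5
Step 6: PC=5 exec 'SUB A, 1'. After: A=2 B=3 C=9 D=0 ZF=0 PC=6
First time PC=6: A=2

2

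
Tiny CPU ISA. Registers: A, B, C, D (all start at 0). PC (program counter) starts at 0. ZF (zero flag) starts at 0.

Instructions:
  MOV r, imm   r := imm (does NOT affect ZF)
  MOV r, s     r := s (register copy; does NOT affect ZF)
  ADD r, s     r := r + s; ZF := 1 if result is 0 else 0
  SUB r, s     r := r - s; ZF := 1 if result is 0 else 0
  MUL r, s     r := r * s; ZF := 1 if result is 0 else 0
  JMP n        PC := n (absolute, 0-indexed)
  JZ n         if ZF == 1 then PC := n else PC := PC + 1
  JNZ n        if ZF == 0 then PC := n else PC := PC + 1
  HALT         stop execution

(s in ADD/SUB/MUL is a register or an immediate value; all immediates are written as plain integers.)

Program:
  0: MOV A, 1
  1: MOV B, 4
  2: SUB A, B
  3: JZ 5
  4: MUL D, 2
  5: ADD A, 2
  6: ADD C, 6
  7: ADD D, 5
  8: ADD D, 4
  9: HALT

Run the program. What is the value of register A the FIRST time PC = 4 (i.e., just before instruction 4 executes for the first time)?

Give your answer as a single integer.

Step 1: PC=0 exec 'MOV A, 1'. After: A=1 B=0 C=0 D=0 ZF=0 PC=1
Step 2: PC=1 exec 'MOV B, 4'. After: A=1 B=4 C=0 D=0 ZF=0 PC=2
Step 3: PC=2 exec 'SUB A, B'. After: A=-3 B=4 C=0 D=0 ZF=0 PC=3
Step 4: PC=3 exec 'JZ 5'. After: A=-3 B=4 C=0 D=0 ZF=0 PC=4
First time PC=4: A=-3

-3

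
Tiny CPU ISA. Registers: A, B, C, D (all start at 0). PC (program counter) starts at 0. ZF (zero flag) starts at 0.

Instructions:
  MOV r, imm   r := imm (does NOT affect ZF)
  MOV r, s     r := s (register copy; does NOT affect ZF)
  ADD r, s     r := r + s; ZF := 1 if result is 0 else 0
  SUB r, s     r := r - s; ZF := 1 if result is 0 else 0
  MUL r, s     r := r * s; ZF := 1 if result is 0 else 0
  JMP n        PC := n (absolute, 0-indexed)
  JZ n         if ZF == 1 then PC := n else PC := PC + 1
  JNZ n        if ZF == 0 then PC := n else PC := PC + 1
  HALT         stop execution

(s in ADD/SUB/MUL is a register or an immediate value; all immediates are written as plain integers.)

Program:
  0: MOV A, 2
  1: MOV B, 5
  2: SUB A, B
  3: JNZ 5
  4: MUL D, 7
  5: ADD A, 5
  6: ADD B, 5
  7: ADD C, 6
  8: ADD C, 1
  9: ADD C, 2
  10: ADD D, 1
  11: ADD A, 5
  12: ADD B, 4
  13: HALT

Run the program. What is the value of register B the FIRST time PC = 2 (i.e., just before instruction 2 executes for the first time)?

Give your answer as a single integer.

Step 1: PC=0 exec 'MOV A, 2'. After: A=2 B=0 C=0 D=0 ZF=0 PC=1
Step 2: PC=1 exec 'MOV B, 5'. After: A=2 B=5 C=0 D=0 ZF=0 PC=2
First time PC=2: B=5

5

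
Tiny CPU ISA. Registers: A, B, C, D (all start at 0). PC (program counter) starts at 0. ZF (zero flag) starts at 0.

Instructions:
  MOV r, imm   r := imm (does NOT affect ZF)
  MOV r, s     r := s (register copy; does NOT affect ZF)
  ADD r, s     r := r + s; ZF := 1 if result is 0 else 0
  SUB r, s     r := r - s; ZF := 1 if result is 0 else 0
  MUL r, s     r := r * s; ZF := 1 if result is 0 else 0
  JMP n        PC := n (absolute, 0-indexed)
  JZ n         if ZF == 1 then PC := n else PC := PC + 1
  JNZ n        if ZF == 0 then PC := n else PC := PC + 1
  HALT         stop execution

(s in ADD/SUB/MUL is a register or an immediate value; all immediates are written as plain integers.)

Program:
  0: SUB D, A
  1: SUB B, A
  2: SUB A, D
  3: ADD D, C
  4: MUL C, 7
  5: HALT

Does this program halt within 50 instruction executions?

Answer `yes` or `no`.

Answer: yes

Derivation:
Step 1: PC=0 exec 'SUB D, A'. After: A=0 B=0 C=0 D=0 ZF=1 PC=1
Step 2: PC=1 exec 'SUB B, A'. After: A=0 B=0 C=0 D=0 ZF=1 PC=2
Step 3: PC=2 exec 'SUB A, D'. After: A=0 B=0 C=0 D=0 ZF=1 PC=3
Step 4: PC=3 exec 'ADD D, C'. After: A=0 B=0 C=0 D=0 ZF=1 PC=4
Step 5: PC=4 exec 'MUL C, 7'. After: A=0 B=0 C=0 D=0 ZF=1 PC=5
Step 6: PC=5 exec 'HALT'. After: A=0 B=0 C=0 D=0 ZF=1 PC=5 HALTED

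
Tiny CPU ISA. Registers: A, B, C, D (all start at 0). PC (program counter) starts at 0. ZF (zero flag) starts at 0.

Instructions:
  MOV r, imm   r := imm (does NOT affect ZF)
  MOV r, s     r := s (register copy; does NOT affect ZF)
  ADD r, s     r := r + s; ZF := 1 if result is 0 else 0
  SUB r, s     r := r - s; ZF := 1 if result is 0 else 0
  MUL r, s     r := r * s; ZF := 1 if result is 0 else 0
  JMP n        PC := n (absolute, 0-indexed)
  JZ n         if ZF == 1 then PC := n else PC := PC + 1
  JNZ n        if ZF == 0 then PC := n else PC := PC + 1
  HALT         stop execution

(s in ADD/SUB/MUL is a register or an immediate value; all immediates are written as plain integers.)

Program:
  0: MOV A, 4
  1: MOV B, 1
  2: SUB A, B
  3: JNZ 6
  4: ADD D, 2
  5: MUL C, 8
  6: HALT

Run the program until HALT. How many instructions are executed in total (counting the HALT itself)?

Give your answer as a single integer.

Answer: 5

Derivation:
Step 1: PC=0 exec 'MOV A, 4'. After: A=4 B=0 C=0 D=0 ZF=0 PC=1
Step 2: PC=1 exec 'MOV B, 1'. After: A=4 B=1 C=0 D=0 ZF=0 PC=2
Step 3: PC=2 exec 'SUB A, B'. After: A=3 B=1 C=0 D=0 ZF=0 PC=3
Step 4: PC=3 exec 'JNZ 6'. After: A=3 B=1 C=0 D=0 ZF=0 PC=6
Step 5: PC=6 exec 'HALT'. After: A=3 B=1 C=0 D=0 ZF=0 PC=6 HALTED
Total instructions executed: 5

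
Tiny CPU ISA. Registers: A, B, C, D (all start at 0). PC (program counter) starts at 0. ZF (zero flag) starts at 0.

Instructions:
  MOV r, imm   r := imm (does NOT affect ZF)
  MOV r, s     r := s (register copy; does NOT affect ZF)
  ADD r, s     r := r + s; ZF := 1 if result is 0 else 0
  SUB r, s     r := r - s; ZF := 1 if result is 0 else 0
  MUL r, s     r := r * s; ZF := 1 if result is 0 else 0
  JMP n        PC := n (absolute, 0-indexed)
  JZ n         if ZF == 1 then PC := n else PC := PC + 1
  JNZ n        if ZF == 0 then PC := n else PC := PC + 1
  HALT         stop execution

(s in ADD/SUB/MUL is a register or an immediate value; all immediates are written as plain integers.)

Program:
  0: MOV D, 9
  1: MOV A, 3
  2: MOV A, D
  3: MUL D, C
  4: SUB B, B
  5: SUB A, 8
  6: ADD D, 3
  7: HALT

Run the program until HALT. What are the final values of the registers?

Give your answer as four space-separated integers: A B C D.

Step 1: PC=0 exec 'MOV D, 9'. After: A=0 B=0 C=0 D=9 ZF=0 PC=1
Step 2: PC=1 exec 'MOV A, 3'. After: A=3 B=0 C=0 D=9 ZF=0 PC=2
Step 3: PC=2 exec 'MOV A, D'. After: A=9 B=0 C=0 D=9 ZF=0 PC=3
Step 4: PC=3 exec 'MUL D, C'. After: A=9 B=0 C=0 D=0 ZF=1 PC=4
Step 5: PC=4 exec 'SUB B, B'. After: A=9 B=0 C=0 D=0 ZF=1 PC=5
Step 6: PC=5 exec 'SUB A, 8'. After: A=1 B=0 C=0 D=0 ZF=0 PC=6
Step 7: PC=6 exec 'ADD D, 3'. After: A=1 B=0 C=0 D=3 ZF=0 PC=7
Step 8: PC=7 exec 'HALT'. After: A=1 B=0 C=0 D=3 ZF=0 PC=7 HALTED

Answer: 1 0 0 3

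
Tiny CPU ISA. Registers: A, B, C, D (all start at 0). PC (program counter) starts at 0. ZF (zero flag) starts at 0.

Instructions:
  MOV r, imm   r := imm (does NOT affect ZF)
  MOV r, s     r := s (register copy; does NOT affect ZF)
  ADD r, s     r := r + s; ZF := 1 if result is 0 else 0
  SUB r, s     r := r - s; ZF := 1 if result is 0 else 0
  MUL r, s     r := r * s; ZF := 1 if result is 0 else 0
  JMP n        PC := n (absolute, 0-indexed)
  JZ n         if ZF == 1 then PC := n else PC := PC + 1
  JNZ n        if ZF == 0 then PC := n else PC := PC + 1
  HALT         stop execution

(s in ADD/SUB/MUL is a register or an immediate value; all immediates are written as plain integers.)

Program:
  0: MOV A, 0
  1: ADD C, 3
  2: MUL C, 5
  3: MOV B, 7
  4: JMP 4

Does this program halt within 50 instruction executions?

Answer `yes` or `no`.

Step 1: PC=0 exec 'MOV A, 0'. After: A=0 B=0 C=0 D=0 ZF=0 PC=1
Step 2: PC=1 exec 'ADD C, 3'. After: A=0 B=0 C=3 D=0 ZF=0 PC=2
Step 3: PC=2 exec 'MUL C, 5'. After: A=0 B=0 C=15 D=0 ZF=0 PC=3
Step 4: PC=3 exec 'MOV B, 7'. After: A=0 B=7 C=15 D=0 ZF=0 PC=4
Step 5: PC=4 exec 'JMP 4'. After: A=0 B=7 C=15 D=0 ZF=0 PC=4
State after step 5 equals state after step 4: the program is in a cycle of length 1 and will never halt.

Answer: no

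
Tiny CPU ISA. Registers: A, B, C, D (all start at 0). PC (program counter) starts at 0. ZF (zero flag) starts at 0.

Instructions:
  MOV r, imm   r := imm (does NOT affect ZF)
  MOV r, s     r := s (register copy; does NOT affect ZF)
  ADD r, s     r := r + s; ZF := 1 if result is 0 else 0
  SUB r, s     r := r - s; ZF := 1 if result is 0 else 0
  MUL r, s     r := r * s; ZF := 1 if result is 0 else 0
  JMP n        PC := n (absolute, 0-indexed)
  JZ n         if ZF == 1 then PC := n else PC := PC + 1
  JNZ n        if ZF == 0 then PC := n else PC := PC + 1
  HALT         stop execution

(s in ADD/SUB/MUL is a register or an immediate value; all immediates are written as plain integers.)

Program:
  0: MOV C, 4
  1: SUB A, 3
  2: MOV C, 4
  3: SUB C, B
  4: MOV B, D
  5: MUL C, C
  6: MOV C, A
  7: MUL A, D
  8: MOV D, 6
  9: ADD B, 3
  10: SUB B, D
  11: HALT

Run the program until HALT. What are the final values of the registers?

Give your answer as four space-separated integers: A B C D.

Answer: 0 -3 -3 6

Derivation:
Step 1: PC=0 exec 'MOV C, 4'. After: A=0 B=0 C=4 D=0 ZF=0 PC=1
Step 2: PC=1 exec 'SUB A, 3'. After: A=-3 B=0 C=4 D=0 ZF=0 PC=2
Step 3: PC=2 exec 'MOV C, 4'. After: A=-3 B=0 C=4 D=0 ZF=0 PC=3
Step 4: PC=3 exec 'SUB C, B'. After: A=-3 B=0 C=4 D=0 ZF=0 PC=4
Step 5: PC=4 exec 'MOV B, D'. After: A=-3 B=0 C=4 D=0 ZF=0 PC=5
Step 6: PC=5 exec 'MUL C, C'. After: A=-3 B=0 C=16 D=0 ZF=0 PC=6
Step 7: PC=6 exec 'MOV C, A'. After: A=-3 B=0 C=-3 D=0 ZF=0 PC=7
Step 8: PC=7 exec 'MUL A, D'. After: A=0 B=0 C=-3 D=0 ZF=1 PC=8
Step 9: PC=8 exec 'MOV D, 6'. After: A=0 B=0 C=-3 D=6 ZF=1 PC=9
Step 10: PC=9 exec 'ADD B, 3'. After: A=0 B=3 C=-3 D=6 ZF=0 PC=10
Step 11: PC=10 exec 'SUB B, D'. After: A=0 B=-3 C=-3 D=6 ZF=0 PC=11
Step 12: PC=11 exec 'HALT'. After: A=0 B=-3 C=-3 D=6 ZF=0 PC=11 HALTED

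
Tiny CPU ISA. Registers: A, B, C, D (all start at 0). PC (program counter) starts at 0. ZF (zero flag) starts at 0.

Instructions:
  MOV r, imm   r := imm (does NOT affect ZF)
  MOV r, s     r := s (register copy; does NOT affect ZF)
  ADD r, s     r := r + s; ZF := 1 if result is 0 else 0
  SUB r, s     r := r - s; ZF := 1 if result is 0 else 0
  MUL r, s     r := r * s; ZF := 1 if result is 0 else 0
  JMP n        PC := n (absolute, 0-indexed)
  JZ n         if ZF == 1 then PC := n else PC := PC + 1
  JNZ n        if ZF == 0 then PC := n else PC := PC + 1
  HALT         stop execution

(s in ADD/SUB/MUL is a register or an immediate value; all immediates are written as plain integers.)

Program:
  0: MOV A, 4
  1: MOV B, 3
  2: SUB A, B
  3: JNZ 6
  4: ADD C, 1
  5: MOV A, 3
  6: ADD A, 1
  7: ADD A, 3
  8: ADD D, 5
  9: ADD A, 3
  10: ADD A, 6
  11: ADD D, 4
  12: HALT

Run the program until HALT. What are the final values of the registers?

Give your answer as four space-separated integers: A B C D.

Step 1: PC=0 exec 'MOV A, 4'. After: A=4 B=0 C=0 D=0 ZF=0 PC=1
Step 2: PC=1 exec 'MOV B, 3'. After: A=4 B=3 C=0 D=0 ZF=0 PC=2
Step 3: PC=2 exec 'SUB A, B'. After: A=1 B=3 C=0 D=0 ZF=0 PC=3
Step 4: PC=3 exec 'JNZ 6'. After: A=1 B=3 C=0 D=0 ZF=0 PC=6
Step 5: PC=6 exec 'ADD A, 1'. After: A=2 B=3 C=0 D=0 ZF=0 PC=7
Step 6: PC=7 exec 'ADD A, 3'. After: A=5 B=3 C=0 D=0 ZF=0 PC=8
Step 7: PC=8 exec 'ADD D, 5'. After: A=5 B=3 C=0 D=5 ZF=0 PC=9
Step 8: PC=9 exec 'ADD A, 3'. After: A=8 B=3 C=0 D=5 ZF=0 PC=10
Step 9: PC=10 exec 'ADD A, 6'. After: A=14 B=3 C=0 D=5 ZF=0 PC=11
Step 10: PC=11 exec 'ADD D, 4'. After: A=14 B=3 C=0 D=9 ZF=0 PC=12
Step 11: PC=12 exec 'HALT'. After: A=14 B=3 C=0 D=9 ZF=0 PC=12 HALTED

Answer: 14 3 0 9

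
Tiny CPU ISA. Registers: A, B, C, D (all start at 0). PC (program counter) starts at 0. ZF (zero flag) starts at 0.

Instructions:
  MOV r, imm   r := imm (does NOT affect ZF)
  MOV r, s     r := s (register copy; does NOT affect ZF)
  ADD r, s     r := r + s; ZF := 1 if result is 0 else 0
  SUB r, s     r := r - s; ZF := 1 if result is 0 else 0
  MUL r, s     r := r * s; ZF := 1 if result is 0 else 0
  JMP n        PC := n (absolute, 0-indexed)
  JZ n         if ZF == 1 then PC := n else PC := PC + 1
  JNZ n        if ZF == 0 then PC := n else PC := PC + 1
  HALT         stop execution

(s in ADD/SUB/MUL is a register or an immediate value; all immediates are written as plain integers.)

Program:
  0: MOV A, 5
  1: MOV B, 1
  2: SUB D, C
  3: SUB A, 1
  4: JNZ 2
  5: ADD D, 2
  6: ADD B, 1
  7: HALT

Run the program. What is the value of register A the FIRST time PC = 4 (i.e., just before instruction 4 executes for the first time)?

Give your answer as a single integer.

Step 1: PC=0 exec 'MOV A, 5'. After: A=5 B=0 C=0 D=0 ZF=0 PC=1
Step 2: PC=1 exec 'MOV B, 1'. After: A=5 B=1 C=0 D=0 ZF=0 PC=2
Step 3: PC=2 exec 'SUB D, C'. After: A=5 B=1 C=0 D=0 ZF=1 PC=3
Step 4: PC=3 exec 'SUB A, 1'. After: A=4 B=1 C=0 D=0 ZF=0 PC=4
First time PC=4: A=4

4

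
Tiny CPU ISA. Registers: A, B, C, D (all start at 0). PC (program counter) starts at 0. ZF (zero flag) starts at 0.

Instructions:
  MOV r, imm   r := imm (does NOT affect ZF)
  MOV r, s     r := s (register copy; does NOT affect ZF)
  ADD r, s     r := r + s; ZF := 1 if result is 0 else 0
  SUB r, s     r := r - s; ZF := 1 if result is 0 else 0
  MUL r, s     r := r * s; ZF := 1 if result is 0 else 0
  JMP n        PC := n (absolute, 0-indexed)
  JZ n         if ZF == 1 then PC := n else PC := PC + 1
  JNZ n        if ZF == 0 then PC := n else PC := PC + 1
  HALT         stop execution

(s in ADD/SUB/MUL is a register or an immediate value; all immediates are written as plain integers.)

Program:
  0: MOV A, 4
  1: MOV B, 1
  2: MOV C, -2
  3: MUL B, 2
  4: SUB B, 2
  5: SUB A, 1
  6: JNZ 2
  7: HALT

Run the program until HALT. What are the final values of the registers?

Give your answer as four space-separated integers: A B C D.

Step 1: PC=0 exec 'MOV A, 4'. After: A=4 B=0 C=0 D=0 ZF=0 PC=1
Step 2: PC=1 exec 'MOV B, 1'. After: A=4 B=1 C=0 D=0 ZF=0 PC=2
Step 3: PC=2 exec 'MOV C, -2'. After: A=4 B=1 C=-2 D=0 ZF=0 PC=3
Step 4: PC=3 exec 'MUL B, 2'. After: A=4 B=2 C=-2 D=0 ZF=0 PC=4
Step 5: PC=4 exec 'SUB B, 2'. After: A=4 B=0 C=-2 D=0 ZF=1 PC=5
Step 6: PC=5 exec 'SUB A, 1'. After: A=3 B=0 C=-2 D=0 ZF=0 PC=6
Step 7: PC=6 exec 'JNZ 2'. After: A=3 B=0 C=-2 D=0 ZF=0 PC=2
Step 8: PC=2 exec 'MOV C, -2'. After: A=3 B=0 C=-2 D=0 ZF=0 PC=3
Step 9: PC=3 exec 'MUL B, 2'. After: A=3 B=0 C=-2 D=0 ZF=1 PC=4
Step 10: PC=4 exec 'SUB B, 2'. After: A=3 B=-2 C=-2 D=0 ZF=0 PC=5
Step 11: PC=5 exec 'SUB A, 1'. After: A=2 B=-2 C=-2 D=0 ZF=0 PC=6
Step 12: PC=6 exec 'JNZ 2'. After: A=2 B=-2 C=-2 D=0 ZF=0 PC=2
Step 13: PC=2 exec 'MOV C, -2'. After: A=2 B=-2 C=-2 D=0 ZF=0 PC=3
Step 14: PC=3 exec 'MUL B, 2'. After: A=2 B=-4 C=-2 D=0 ZF=0 PC=4
Step 15: PC=4 exec 'SUB B, 2'. After: A=2 B=-6 C=-2 D=0 ZF=0 PC=5
Step 16: PC=5 exec 'SUB A, 1'. After: A=1 B=-6 C=-2 D=0 ZF=0 PC=6
Step 17: PC=6 exec 'JNZ 2'. After: A=1 B=-6 C=-2 D=0 ZF=0 PC=2
Step 18: PC=2 exec 'MOV C, -2'. After: A=1 B=-6 C=-2 D=0 ZF=0 PC=3
Step 19: PC=3 exec 'MUL B, 2'. After: A=1 B=-12 C=-2 D=0 ZF=0 PC=4
Step 20: PC=4 exec 'SUB B, 2'. After: A=1 B=-14 C=-2 D=0 ZF=0 PC=5
Step 21: PC=5 exec 'SUB A, 1'. After: A=0 B=-14 C=-2 D=0 ZF=1 PC=6
Step 22: PC=6 exec 'JNZ 2'. After: A=0 B=-14 C=-2 D=0 ZF=1 PC=7
Step 23: PC=7 exec 'HALT'. After: A=0 B=-14 C=-2 D=0 ZF=1 PC=7 HALTED

Answer: 0 -14 -2 0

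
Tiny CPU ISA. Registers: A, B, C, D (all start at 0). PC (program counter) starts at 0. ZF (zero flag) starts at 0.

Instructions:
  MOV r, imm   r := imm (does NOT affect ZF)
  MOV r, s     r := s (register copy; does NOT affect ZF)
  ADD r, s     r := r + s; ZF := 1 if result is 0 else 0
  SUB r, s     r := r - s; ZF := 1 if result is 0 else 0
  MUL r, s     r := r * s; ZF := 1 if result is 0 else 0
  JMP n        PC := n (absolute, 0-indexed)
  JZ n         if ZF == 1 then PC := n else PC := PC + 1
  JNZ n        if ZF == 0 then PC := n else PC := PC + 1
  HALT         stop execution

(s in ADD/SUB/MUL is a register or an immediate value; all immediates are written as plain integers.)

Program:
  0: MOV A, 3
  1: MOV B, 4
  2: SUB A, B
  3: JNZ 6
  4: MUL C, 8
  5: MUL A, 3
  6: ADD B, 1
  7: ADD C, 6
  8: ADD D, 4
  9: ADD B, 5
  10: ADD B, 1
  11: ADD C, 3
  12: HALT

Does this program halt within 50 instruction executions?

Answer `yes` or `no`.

Answer: yes

Derivation:
Step 1: PC=0 exec 'MOV A, 3'. After: A=3 B=0 C=0 D=0 ZF=0 PC=1
Step 2: PC=1 exec 'MOV B, 4'. After: A=3 B=4 C=0 D=0 ZF=0 PC=2
Step 3: PC=2 exec 'SUB A, B'. After: A=-1 B=4 C=0 D=0 ZF=0 PC=3
Step 4: PC=3 exec 'JNZ 6'. After: A=-1 B=4 C=0 D=0 ZF=0 PC=6
Step 5: PC=6 exec 'ADD B, 1'. After: A=-1 B=5 C=0 D=0 ZF=0 PC=7
Step 6: PC=7 exec 'ADD C, 6'. After: A=-1 B=5 C=6 D=0 ZF=0 PC=8
Step 7: PC=8 exec 'ADD D, 4'. After: A=-1 B=5 C=6 D=4 ZF=0 PC=9
Step 8: PC=9 exec 'ADD B, 5'. After: A=-1 B=10 C=6 D=4 ZF=0 PC=10
Step 9: PC=10 exec 'ADD B, 1'. After: A=-1 B=11 C=6 D=4 ZF=0 PC=11
Step 10: PC=11 exec 'ADD C, 3'. After: A=-1 B=11 C=9 D=4 ZF=0 PC=12
Step 11: PC=12 exec 'HALT'. After: A=-1 B=11 C=9 D=4 ZF=0 PC=12 HALTED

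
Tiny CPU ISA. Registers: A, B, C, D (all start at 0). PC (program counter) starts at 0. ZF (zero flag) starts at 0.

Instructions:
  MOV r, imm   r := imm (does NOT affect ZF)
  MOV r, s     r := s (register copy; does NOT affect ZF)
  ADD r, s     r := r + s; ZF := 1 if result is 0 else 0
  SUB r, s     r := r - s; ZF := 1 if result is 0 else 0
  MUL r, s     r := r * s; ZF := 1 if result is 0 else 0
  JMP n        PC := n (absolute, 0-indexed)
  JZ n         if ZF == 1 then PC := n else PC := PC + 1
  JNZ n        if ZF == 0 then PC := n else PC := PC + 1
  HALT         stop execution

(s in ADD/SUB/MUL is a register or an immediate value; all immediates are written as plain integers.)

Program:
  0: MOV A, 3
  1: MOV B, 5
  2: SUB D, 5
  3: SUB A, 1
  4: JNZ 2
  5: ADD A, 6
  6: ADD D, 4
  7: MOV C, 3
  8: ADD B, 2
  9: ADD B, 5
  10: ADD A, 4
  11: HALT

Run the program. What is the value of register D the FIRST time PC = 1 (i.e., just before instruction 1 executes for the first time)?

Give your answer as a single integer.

Step 1: PC=0 exec 'MOV A, 3'. After: A=3 B=0 C=0 D=0 ZF=0 PC=1
First time PC=1: D=0

0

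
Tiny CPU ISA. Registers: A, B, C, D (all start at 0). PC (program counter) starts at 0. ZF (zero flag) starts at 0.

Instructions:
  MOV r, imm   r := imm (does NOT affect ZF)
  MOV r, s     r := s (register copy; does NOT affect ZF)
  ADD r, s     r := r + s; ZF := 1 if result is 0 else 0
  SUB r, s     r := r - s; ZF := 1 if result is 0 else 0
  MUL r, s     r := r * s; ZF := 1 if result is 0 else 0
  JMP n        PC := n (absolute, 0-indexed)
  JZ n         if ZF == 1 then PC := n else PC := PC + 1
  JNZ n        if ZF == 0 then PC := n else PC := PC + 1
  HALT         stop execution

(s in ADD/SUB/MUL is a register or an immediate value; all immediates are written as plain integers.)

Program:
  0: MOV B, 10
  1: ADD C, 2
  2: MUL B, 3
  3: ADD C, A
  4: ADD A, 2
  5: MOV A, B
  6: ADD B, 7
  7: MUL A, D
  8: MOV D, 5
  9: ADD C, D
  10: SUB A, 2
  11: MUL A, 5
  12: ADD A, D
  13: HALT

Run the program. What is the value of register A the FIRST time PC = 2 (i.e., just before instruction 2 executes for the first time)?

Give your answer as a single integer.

Step 1: PC=0 exec 'MOV B, 10'. After: A=0 B=10 C=0 D=0 ZF=0 PC=1
Step 2: PC=1 exec 'ADD C, 2'. After: A=0 B=10 C=2 D=0 ZF=0 PC=2
First time PC=2: A=0

0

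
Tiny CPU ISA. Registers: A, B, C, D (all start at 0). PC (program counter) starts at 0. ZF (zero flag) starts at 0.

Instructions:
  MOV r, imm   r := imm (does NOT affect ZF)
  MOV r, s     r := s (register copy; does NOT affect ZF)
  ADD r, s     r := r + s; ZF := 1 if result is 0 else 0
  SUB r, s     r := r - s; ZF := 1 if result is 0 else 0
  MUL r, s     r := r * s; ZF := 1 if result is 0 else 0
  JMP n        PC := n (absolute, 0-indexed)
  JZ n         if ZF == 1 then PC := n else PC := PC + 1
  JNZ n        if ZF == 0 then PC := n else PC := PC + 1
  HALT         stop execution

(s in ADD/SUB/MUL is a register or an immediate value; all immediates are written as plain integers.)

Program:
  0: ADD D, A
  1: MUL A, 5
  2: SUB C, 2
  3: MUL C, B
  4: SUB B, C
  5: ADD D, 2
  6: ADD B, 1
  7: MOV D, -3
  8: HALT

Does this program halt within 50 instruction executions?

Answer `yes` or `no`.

Answer: yes

Derivation:
Step 1: PC=0 exec 'ADD D, A'. After: A=0 B=0 C=0 D=0 ZF=1 PC=1
Step 2: PC=1 exec 'MUL A, 5'. After: A=0 B=0 C=0 D=0 ZF=1 PC=2
Step 3: PC=2 exec 'SUB C, 2'. After: A=0 B=0 C=-2 D=0 ZF=0 PC=3
Step 4: PC=3 exec 'MUL C, B'. After: A=0 B=0 C=0 D=0 ZF=1 PC=4
Step 5: PC=4 exec 'SUB B, C'. After: A=0 B=0 C=0 D=0 ZF=1 PC=5
Step 6: PC=5 exec 'ADD D, 2'. After: A=0 B=0 C=0 D=2 ZF=0 PC=6
Step 7: PC=6 exec 'ADD B, 1'. After: A=0 B=1 C=0 D=2 ZF=0 PC=7
Step 8: PC=7 exec 'MOV D, -3'. After: A=0 B=1 C=0 D=-3 ZF=0 PC=8
Step 9: PC=8 exec 'HALT'. After: A=0 B=1 C=0 D=-3 ZF=0 PC=8 HALTED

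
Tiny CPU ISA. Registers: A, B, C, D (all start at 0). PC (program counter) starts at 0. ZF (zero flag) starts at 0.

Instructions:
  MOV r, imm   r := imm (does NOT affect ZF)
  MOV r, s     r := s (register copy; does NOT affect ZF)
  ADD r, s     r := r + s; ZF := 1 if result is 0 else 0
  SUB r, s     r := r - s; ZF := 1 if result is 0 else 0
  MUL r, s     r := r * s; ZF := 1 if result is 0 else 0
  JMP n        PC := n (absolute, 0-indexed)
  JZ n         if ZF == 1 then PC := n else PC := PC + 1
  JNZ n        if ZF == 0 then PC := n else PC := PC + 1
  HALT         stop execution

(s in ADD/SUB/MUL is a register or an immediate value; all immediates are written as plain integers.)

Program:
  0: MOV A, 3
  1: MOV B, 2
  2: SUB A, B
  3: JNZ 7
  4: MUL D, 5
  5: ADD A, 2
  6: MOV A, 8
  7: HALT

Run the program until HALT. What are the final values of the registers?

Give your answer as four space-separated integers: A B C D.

Step 1: PC=0 exec 'MOV A, 3'. After: A=3 B=0 C=0 D=0 ZF=0 PC=1
Step 2: PC=1 exec 'MOV B, 2'. After: A=3 B=2 C=0 D=0 ZF=0 PC=2
Step 3: PC=2 exec 'SUB A, B'. After: A=1 B=2 C=0 D=0 ZF=0 PC=3
Step 4: PC=3 exec 'JNZ 7'. After: A=1 B=2 C=0 D=0 ZF=0 PC=7
Step 5: PC=7 exec 'HALT'. After: A=1 B=2 C=0 D=0 ZF=0 PC=7 HALTED

Answer: 1 2 0 0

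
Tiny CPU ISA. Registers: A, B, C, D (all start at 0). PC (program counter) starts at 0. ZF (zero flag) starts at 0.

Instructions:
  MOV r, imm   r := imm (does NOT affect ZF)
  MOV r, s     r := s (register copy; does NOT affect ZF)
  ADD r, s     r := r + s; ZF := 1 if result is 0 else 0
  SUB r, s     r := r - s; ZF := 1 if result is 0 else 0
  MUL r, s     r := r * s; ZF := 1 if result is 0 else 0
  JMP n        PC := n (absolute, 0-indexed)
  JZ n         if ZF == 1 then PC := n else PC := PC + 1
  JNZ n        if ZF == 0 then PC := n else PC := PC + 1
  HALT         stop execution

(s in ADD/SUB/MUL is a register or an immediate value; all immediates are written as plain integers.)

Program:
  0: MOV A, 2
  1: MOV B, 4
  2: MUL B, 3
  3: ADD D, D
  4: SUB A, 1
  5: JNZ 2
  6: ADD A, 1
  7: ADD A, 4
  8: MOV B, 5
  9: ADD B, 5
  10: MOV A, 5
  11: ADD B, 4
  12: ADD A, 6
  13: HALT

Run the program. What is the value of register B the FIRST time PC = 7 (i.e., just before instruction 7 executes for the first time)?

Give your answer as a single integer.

Step 1: PC=0 exec 'MOV A, 2'. After: A=2 B=0 C=0 D=0 ZF=0 PC=1
Step 2: PC=1 exec 'MOV B, 4'. After: A=2 B=4 C=0 D=0 ZF=0 PC=2
Step 3: PC=2 exec 'MUL B, 3'. After: A=2 B=12 C=0 D=0 ZF=0 PC=3
Step 4: PC=3 exec 'ADD D, D'. After: A=2 B=12 C=0 D=0 ZF=1 PC=4
Step 5: PC=4 exec 'SUB A, 1'. After: A=1 B=12 C=0 D=0 ZF=0 PC=5
Step 6: PC=5 exec 'JNZ 2'. After: A=1 B=12 C=0 D=0 ZF=0 PC=2
Step 7: PC=2 exec 'MUL B, 3'. After: A=1 B=36 C=0 D=0 ZF=0 PC=3
Step 8: PC=3 exec 'ADD D, D'. After: A=1 B=36 C=0 D=0 ZF=1 PC=4
Step 9: PC=4 exec 'SUB A, 1'. After: A=0 B=36 C=0 D=0 ZF=1 PC=5
Step 10: PC=5 exec 'JNZ 2'. After: A=0 B=36 C=0 D=0 ZF=1 PC=6
Step 11: PC=6 exec 'ADD A, 1'. After: A=1 B=36 C=0 D=0 ZF=0 PC=7
First time PC=7: B=36

36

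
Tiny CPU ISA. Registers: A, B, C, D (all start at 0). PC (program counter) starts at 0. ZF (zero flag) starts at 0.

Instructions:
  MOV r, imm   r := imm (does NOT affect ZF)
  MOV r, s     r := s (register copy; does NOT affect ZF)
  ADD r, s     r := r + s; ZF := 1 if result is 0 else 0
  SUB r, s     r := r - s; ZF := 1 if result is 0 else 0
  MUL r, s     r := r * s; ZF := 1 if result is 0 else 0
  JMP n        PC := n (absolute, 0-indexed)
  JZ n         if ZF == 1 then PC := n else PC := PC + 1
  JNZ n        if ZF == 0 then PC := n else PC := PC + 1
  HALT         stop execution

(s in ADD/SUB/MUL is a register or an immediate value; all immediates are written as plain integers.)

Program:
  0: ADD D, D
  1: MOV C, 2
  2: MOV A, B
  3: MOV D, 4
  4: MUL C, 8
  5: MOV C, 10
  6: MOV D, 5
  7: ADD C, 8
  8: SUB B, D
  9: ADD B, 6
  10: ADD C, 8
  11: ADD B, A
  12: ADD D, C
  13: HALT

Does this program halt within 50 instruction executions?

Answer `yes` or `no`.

Answer: yes

Derivation:
Step 1: PC=0 exec 'ADD D, D'. After: A=0 B=0 C=0 D=0 ZF=1 PC=1
Step 2: PC=1 exec 'MOV C, 2'. After: A=0 B=0 C=2 D=0 ZF=1 PC=2
Step 3: PC=2 exec 'MOV A, B'. After: A=0 B=0 C=2 D=0 ZF=1 PC=3
Step 4: PC=3 exec 'MOV D, 4'. After: A=0 B=0 C=2 D=4 ZF=1 PC=4
Step 5: PC=4 exec 'MUL C, 8'. After: A=0 B=0 C=16 D=4 ZF=0 PC=5
Step 6: PC=5 exec 'MOV C, 10'. After: A=0 B=0 C=10 D=4 ZF=0 PC=6
Step 7: PC=6 exec 'MOV D, 5'. After: A=0 B=0 C=10 D=5 ZF=0 PC=7
Step 8: PC=7 exec 'ADD C, 8'. After: A=0 B=0 C=18 D=5 ZF=0 PC=8
Step 9: PC=8 exec 'SUB B, D'. After: A=0 B=-5 C=18 D=5 ZF=0 PC=9
Step 10: PC=9 exec 'ADD B, 6'. After: A=0 B=1 C=18 D=5 ZF=0 PC=10
Step 11: PC=10 exec 'ADD C, 8'. After: A=0 B=1 C=26 D=5 ZF=0 PC=11
Step 12: PC=11 exec 'ADD B, A'. After: A=0 B=1 C=26 D=5 ZF=0 PC=12
Step 13: PC=12 exec 'ADD D, C'. After: A=0 B=1 C=26 D=31 ZF=0 PC=13
Step 14: PC=13 exec 'HALT'. After: A=0 B=1 C=26 D=31 ZF=0 PC=13 HALTED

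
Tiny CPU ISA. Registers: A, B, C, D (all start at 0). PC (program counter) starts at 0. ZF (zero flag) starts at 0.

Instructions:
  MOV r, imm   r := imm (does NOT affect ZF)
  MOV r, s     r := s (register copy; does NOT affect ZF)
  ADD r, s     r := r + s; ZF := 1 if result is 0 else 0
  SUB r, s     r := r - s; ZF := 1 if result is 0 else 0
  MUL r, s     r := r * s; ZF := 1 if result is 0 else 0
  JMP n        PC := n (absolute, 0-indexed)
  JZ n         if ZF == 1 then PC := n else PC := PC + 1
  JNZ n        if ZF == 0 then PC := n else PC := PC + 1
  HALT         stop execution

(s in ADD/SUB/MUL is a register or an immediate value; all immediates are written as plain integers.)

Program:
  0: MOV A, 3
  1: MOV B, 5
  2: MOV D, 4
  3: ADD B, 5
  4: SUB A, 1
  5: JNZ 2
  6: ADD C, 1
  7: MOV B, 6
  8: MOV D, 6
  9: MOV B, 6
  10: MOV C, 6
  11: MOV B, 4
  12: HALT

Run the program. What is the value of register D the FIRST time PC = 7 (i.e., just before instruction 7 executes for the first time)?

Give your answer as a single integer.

Step 1: PC=0 exec 'MOV A, 3'. After: A=3 B=0 C=0 D=0 ZF=0 PC=1
Step 2: PC=1 exec 'MOV B, 5'. After: A=3 B=5 C=0 D=0 ZF=0 PC=2
Step 3: PC=2 exec 'MOV D, 4'. After: A=3 B=5 C=0 D=4 ZF=0 PC=3
Step 4: PC=3 exec 'ADD B, 5'. After: A=3 B=10 C=0 D=4 ZF=0 PC=4
Step 5: PC=4 exec 'SUB A, 1'. After: A=2 B=10 C=0 D=4 ZF=0 PC=5
Step 6: PC=5 exec 'JNZ 2'. After: A=2 B=10 C=0 D=4 ZF=0 PC=2
Step 7: PC=2 exec 'MOV D, 4'. After: A=2 B=10 C=0 D=4 ZF=0 PC=3
Step 8: PC=3 exec 'ADD B, 5'. After: A=2 B=15 C=0 D=4 ZF=0 PC=4
Step 9: PC=4 exec 'SUB A, 1'. After: A=1 B=15 C=0 D=4 ZF=0 PC=5
Step 10: PC=5 exec 'JNZ 2'. After: A=1 B=15 C=0 D=4 ZF=0 PC=2
Step 11: PC=2 exec 'MOV D, 4'. After: A=1 B=15 C=0 D=4 ZF=0 PC=3
Step 12: PC=3 exec 'ADD B, 5'. After: A=1 B=20 C=0 D=4 ZF=0 PC=4
Step 13: PC=4 exec 'SUB A, 1'. After: A=0 B=20 C=0 D=4 ZF=1 PC=5
Step 14: PC=5 exec 'JNZ 2'. After: A=0 B=20 C=0 D=4 ZF=1 PC=6
Step 15: PC=6 exec 'ADD C, 1'. After: A=0 B=20 C=1 D=4 ZF=0 PC=7
First time PC=7: D=4

4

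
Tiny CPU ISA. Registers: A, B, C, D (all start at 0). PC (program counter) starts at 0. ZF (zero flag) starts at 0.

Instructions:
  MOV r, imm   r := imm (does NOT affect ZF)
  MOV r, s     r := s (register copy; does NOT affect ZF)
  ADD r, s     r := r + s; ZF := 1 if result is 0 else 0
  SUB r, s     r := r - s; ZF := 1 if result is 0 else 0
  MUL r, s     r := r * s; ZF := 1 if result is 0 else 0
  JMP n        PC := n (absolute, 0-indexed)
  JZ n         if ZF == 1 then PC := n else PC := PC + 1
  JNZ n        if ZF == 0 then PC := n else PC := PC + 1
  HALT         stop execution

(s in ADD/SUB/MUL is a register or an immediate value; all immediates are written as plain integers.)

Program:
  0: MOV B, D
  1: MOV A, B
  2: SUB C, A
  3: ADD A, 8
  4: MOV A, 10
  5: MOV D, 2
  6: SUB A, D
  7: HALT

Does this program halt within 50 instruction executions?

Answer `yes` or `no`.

Answer: yes

Derivation:
Step 1: PC=0 exec 'MOV B, D'. After: A=0 B=0 C=0 D=0 ZF=0 PC=1
Step 2: PC=1 exec 'MOV A, B'. After: A=0 B=0 C=0 D=0 ZF=0 PC=2
Step 3: PC=2 exec 'SUB C, A'. After: A=0 B=0 C=0 D=0 ZF=1 PC=3
Step 4: PC=3 exec 'ADD A, 8'. After: A=8 B=0 C=0 D=0 ZF=0 PC=4
Step 5: PC=4 exec 'MOV A, 10'. After: A=10 B=0 C=0 D=0 ZF=0 PC=5
Step 6: PC=5 exec 'MOV D, 2'. After: A=10 B=0 C=0 D=2 ZF=0 PC=6
Step 7: PC=6 exec 'SUB A, D'. After: A=8 B=0 C=0 D=2 ZF=0 PC=7
Step 8: PC=7 exec 'HALT'. After: A=8 B=0 C=0 D=2 ZF=0 PC=7 HALTED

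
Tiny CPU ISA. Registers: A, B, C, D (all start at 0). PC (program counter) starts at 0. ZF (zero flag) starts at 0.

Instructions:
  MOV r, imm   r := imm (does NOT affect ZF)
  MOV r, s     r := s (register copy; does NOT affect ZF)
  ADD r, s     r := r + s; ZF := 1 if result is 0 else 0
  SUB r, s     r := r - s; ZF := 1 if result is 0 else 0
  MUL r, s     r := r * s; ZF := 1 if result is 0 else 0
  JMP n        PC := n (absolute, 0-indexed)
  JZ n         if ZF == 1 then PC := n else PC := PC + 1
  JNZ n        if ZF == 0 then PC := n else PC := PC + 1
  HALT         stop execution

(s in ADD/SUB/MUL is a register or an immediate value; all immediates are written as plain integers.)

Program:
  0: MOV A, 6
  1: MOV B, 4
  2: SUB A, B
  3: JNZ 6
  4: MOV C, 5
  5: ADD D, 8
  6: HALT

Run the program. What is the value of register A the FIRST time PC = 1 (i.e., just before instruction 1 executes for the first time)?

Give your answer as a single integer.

Step 1: PC=0 exec 'MOV A, 6'. After: A=6 B=0 C=0 D=0 ZF=0 PC=1
First time PC=1: A=6

6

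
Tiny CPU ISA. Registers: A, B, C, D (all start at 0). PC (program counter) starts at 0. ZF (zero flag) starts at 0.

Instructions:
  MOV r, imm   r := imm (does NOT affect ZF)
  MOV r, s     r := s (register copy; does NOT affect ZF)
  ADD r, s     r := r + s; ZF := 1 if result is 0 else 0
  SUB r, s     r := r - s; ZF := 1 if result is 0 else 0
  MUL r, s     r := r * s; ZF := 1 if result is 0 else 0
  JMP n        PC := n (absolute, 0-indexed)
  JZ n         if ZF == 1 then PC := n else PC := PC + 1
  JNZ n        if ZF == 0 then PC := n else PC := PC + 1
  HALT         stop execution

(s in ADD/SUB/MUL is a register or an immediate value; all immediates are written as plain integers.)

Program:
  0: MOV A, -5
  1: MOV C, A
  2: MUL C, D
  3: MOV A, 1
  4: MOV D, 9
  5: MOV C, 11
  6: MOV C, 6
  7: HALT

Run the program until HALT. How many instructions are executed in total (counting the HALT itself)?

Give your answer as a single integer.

Step 1: PC=0 exec 'MOV A, -5'. After: A=-5 B=0 C=0 D=0 ZF=0 PC=1
Step 2: PC=1 exec 'MOV C, A'. After: A=-5 B=0 C=-5 D=0 ZF=0 PC=2
Step 3: PC=2 exec 'MUL C, D'. After: A=-5 B=0 C=0 D=0 ZF=1 PC=3
Step 4: PC=3 exec 'MOV A, 1'. After: A=1 B=0 C=0 D=0 ZF=1 PC=4
Step 5: PC=4 exec 'MOV D, 9'. After: A=1 B=0 C=0 D=9 ZF=1 PC=5
Step 6: PC=5 exec 'MOV C, 11'. After: A=1 B=0 C=11 D=9 ZF=1 PC=6
Step 7: PC=6 exec 'MOV C, 6'. After: A=1 B=0 C=6 D=9 ZF=1 PC=7
Step 8: PC=7 exec 'HALT'. After: A=1 B=0 C=6 D=9 ZF=1 PC=7 HALTED
Total instructions executed: 8

Answer: 8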